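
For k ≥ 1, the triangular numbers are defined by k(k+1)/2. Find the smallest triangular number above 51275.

51360

Solve n(n+1)/2 > 51275 for integer n.
The largest n with value ≤ 51275 is 319 (since 51040 ≤ 51275 < 51360), so the first above is n = 320, value 51360.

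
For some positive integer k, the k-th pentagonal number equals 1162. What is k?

28

Set n(3n−1)/2 = 1162, giving 3n² − n − 2324 = 0.
The discriminant is 1 + 24·1162 = 27889, and √27889 = 167.
So n = (1 + 167) / 6 = 168/6 = 28.
Check: 28·(3·28 − 1)/2 = 1162. ✓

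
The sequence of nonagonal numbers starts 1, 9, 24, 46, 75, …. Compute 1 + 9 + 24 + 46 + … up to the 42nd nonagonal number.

87290

Σ i(7i−5)/2 = (7Σi² − 5Σi) / 2 over i = 1..42.
Σi = 903 and Σi² = 25585.
(7·25585 − 5·903) / 2 = 174580/2 = 87290.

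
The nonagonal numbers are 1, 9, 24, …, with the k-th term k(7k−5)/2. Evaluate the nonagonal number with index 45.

6975

45·(7·45 − 5)/2 = 45·310/2 = 45·155 = 6975.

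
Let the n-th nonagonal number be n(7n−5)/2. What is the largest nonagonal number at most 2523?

Solve n(7n−5)/2 ≤ 2523 for integer n.
n = 27 gives 2484 ≤ 2523, while n = 28 gives 2674 > 2523; so the answer is 2484.

2484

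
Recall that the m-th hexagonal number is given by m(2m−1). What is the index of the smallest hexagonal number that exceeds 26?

Solve n(2n−1) > 26 for integer n.
The largest n with value ≤ 26 is 3 (since 15 ≤ 26 < 28), so the first above is n = 4, value 28.

4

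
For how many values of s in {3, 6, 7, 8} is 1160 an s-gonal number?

s = 3: P(3, 47) = 1128 and P(3, 48) = 1176; 1160 is not s-gonal.
s = 6: P(6, 24) = 1128 and P(6, 25) = 1225; 1160 is not s-gonal.
s = 7: P(7, 21) = 1071 and P(7, 22) = 1177; 1160 is not s-gonal.
s = 8: P(8, 20) = 1160. ✓
Hits: s ∈ {8} → 1.

1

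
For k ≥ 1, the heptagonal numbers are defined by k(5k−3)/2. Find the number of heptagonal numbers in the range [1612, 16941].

The n-th heptagonal number is n(5n−3)/2.
Smallest index with value ≥ 1612: n = 26 (giving 1651).
Largest index with value ≤ 16941: n = 82 (giving 16687).
Indices 26 through 82: 57 terms.

57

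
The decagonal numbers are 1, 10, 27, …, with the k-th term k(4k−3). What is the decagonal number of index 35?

4795

The 35th decagonal number is n(4n−3) with n = 35.
35·(4·35 − 3) = 35·137 = 4795.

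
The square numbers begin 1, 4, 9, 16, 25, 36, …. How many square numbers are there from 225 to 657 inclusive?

The n-th square number is n².
Smallest index with value ≥ 225: n = 15 (giving 225).
Largest index with value ≤ 657: n = 25 (giving 625).
Indices 15 through 25: 11 terms.

11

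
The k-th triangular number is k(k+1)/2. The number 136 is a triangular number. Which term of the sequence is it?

Set n(n+1)/2 = 136, giving n² + n − 272 = 0.
The discriminant is 1 + 8·136 = 1089, and √1089 = 33.
So n = (-1 + 33) / 2 = 32/2 = 16.

16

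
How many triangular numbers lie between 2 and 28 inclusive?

6

The n-th triangular number is n(n+1)/2.
Smallest index with value ≥ 2: n = 2 (giving 3).
Largest index with value ≤ 28: n = 7 (giving 28).
Indices 2 through 7: 6 terms.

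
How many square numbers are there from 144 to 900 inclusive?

19

The n-th square number is n².
Smallest index with value ≥ 144: n = 12 (giving 144).
Largest index with value ≤ 900: n = 30 (giving 900).
Indices 12 through 30: 19 terms.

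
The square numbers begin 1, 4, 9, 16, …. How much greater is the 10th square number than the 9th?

n² − (n−1)² = 2n − 1, so 10² − 9² = 2·10 − 1 = 19.

19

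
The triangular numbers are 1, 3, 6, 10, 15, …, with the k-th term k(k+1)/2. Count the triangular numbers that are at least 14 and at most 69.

7

The n-th triangular number is n(n+1)/2.
Smallest index with value ≥ 14: n = 5 (giving 15).
Largest index with value ≤ 69: n = 11 (giving 66).
Indices 5 through 11: 7 terms.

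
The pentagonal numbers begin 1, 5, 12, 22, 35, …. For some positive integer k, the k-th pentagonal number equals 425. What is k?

Set n(3n−1)/2 = 425, giving 3n² − n − 850 = 0.
The discriminant is 1 + 24·425 = 10201, and √10201 = 101.
So n = (1 + 101) / 6 = 102/6 = 17.

17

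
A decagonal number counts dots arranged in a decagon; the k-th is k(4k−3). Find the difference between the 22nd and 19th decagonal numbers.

483

22·(4·22 − 3) = 1870 and 19·(4·19 − 3) = 1387.
Difference: 1870 − 1387 = 483.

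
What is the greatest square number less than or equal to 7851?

7744

Solve n² ≤ 7851 for integer n.
n = 88 gives 7744 ≤ 7851, while n = 89 gives 7921 > 7851; so the answer is 7744.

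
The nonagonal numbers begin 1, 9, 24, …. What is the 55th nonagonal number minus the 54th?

379

Consecutive nonagonal numbers differ by 7n − 6: here 7·55 − 6 = 379.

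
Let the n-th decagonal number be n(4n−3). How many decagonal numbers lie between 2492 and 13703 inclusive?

33

The n-th decagonal number is n(4n−3).
Smallest index with value ≥ 2492: n = 26 (giving 2626).
Largest index with value ≤ 13703: n = 58 (giving 13282).
Indices 26 through 58: 33 terms.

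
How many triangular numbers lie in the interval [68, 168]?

6

The n-th triangular number is n(n+1)/2.
Smallest index with value ≥ 68: n = 12 (giving 78).
Largest index with value ≤ 168: n = 17 (giving 153).
Indices 12 through 17: 6 terms.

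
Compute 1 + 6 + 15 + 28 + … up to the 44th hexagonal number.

Σ i(2i−1) = 2Σi² − Σi over i = 1..44.
Σi = 990 and Σi² = 29370.
2·29370 − 1·990 = 57750.

57750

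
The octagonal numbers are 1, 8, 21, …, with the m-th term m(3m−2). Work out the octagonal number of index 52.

52·(3·52 − 2) = 52·154 = 8008.

8008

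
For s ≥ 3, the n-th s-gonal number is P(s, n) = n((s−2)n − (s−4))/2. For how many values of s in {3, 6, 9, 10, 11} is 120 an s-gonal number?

2

s = 3: P(3, 15) = 120. ✓
s = 6: P(6, 8) = 120. ✓
s = 9: P(9, 6) = 111 and P(9, 7) = 154; 120 is not s-gonal.
s = 10: P(10, 5) = 85 and P(10, 6) = 126; 120 is not s-gonal.
s = 11: P(11, 5) = 95 and P(11, 6) = 141; 120 is not s-gonal.
Hits: s ∈ {3, 6} → 2.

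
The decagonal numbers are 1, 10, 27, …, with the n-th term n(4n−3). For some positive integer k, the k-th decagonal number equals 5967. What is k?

Set n(4n−3) = 5967, giving 4n² − 3n − 5967 = 0.
The discriminant is 9 + 16·5967 = 95481, and √95481 = 309.
So n = (3 + 309) / 8 = 312/8 = 39.
Check: 39·(4·39 − 3) = 5967. ✓

39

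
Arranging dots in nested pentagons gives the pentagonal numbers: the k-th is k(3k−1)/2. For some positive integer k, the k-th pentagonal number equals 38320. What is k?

Set n(3n−1)/2 = 38320, giving 3n² − n − 76640 = 0.
So n = (1 + 959) / 6 = 960/6 = 160.

160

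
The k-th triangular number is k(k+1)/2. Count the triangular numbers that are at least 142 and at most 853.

The n-th triangular number is n(n+1)/2.
Smallest index with value ≥ 142: n = 17 (giving 153).
Largest index with value ≤ 853: n = 40 (giving 820).
Indices 17 through 40: 24 terms.

24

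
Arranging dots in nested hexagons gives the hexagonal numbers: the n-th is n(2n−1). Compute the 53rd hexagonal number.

5565

The 53rd hexagonal number is n(2n−1) with n = 53.
53·(2·53 − 1) = 53·105 = 5565.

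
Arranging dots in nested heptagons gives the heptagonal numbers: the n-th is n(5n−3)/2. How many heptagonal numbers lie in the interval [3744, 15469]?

40

The n-th heptagonal number is n(5n−3)/2.
Smallest index with value ≥ 3744: n = 39 (giving 3744).
Largest index with value ≤ 15469: n = 78 (giving 15093).
Indices 39 through 78: 40 terms.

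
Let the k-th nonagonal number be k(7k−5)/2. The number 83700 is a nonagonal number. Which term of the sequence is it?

Set n(7n−5)/2 = 83700, giving 7n² − 5n − 167400 = 0.
The discriminant is 25 + 56·83700 = 4687225, and √4687225 = 2165.
So n = (5 + 2165) / 14 = 2170/14 = 155.

155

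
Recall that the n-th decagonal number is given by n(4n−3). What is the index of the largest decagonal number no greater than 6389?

Solve n(4n−3) ≤ 6389 for integer n.
n = 40 gives 6280 ≤ 6389, while n = 41 gives 6601 > 6389; so the answer is index 40.

40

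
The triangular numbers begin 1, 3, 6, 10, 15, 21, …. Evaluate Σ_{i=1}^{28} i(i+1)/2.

4060

Σ i(i+1)/2 = (Σi² + Σi) / 2 over i = 1..28.
Σi = 406 and Σi² = 7714.
(1·7714 + 1·406) / 2 = 8120/2 = 4060.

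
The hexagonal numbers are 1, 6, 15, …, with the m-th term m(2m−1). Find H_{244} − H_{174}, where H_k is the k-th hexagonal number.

244·(2·244 − 1) = 118828 and 174·(2·174 − 1) = 60378.
Difference: 118828 − 60378 = 58450.

58450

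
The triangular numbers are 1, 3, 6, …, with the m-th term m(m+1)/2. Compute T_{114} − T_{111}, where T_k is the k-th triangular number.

114·115/2 = 6555 and 111·112/2 = 6216.
Difference: 6555 − 6216 = 339.

339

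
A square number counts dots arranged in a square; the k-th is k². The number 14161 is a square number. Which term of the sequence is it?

119

We need n² = 14161, so n = √14161 = 119.
Check: 119² = 14161. ✓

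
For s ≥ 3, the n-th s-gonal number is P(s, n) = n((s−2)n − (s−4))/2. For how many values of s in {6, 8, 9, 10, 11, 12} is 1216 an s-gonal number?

2

s = 6: P(6, 24) = 1128 and P(6, 25) = 1225; 1216 is not s-gonal.
s = 8: P(8, 20) = 1160 and P(8, 21) = 1281; 1216 is not s-gonal.
s = 9: P(9, 19) = 1216. ✓
s = 10: P(10, 17) = 1105 and P(10, 18) = 1242; 1216 is not s-gonal.
s = 11: P(11, 16) = 1096 and P(11, 17) = 1241; 1216 is not s-gonal.
s = 12: P(12, 16) = 1216. ✓
Hits: s ∈ {9, 12} → 2.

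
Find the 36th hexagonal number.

2556

The 36th hexagonal number is n(2n−1) with n = 36.
36·(2·36 − 1) = 36·71 = 2556.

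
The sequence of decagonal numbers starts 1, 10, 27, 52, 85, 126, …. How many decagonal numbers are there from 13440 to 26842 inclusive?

The n-th decagonal number is n(4n−3).
Smallest index with value ≥ 13440: n = 59 (giving 13747).
Largest index with value ≤ 26842: n = 82 (giving 26650).
Indices 59 through 82: 24 terms.

24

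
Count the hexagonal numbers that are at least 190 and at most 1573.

The n-th hexagonal number is n(2n−1).
Smallest index with value ≥ 190: n = 10 (giving 190).
Largest index with value ≤ 1573: n = 28 (giving 1540).
Indices 10 through 28: 19 terms.

19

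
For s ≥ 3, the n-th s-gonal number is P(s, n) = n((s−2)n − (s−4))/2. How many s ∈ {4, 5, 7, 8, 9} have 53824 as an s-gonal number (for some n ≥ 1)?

s = 4: P(4, 232) = 53824. ✓
s = 5: P(5, 189) = 53487 and P(5, 190) = 54055; 53824 is not s-gonal.
s = 7: P(7, 147) = 53802 and P(7, 148) = 54538; 53824 is not s-gonal.
s = 8: P(8, 134) = 53600 and P(8, 135) = 54405; 53824 is not s-gonal.
s = 9: P(9, 124) = 53506 and P(9, 125) = 54375; 53824 is not s-gonal.
Hits: s ∈ {4} → 1.

1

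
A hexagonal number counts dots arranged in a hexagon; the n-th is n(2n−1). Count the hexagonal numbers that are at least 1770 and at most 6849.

The n-th hexagonal number is n(2n−1).
Smallest index with value ≥ 1770: n = 30 (giving 1770).
Largest index with value ≤ 6849: n = 58 (giving 6670).
Indices 30 through 58: 29 terms.

29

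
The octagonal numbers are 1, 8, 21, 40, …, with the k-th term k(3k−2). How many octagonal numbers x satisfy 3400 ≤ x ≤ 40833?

84

The n-th octagonal number is n(3n−2).
Smallest index with value ≥ 3400: n = 34 (giving 3400).
Largest index with value ≤ 40833: n = 117 (giving 40833).
Indices 34 through 117: 84 terms.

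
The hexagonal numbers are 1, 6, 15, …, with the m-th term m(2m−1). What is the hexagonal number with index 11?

231

11·(2·11 − 1) = 11·21 = 231.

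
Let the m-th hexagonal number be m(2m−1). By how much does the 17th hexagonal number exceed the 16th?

65

Consecutive hexagonal numbers differ by 4n − 3: here 4·17 − 3 = 65.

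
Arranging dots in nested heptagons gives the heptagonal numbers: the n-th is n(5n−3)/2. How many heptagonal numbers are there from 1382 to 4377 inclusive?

The n-th heptagonal number is n(5n−3)/2.
Smallest index with value ≥ 1382: n = 24 (giving 1404).
Largest index with value ≤ 4377: n = 42 (giving 4347).
Indices 24 through 42: 19 terms.

19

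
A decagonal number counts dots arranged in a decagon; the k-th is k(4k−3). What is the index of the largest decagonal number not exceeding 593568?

385

Solve n(4n−3) ≤ 593568 for integer n.
n = 385 gives 591745 ≤ 593568, while n = 386 gives 594826 > 593568; so the answer is index 385.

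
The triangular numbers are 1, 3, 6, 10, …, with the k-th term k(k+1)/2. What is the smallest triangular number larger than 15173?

15225

Solve n(n+1)/2 > 15173 for integer n.
The largest n with value ≤ 15173 is 173 (since 15051 ≤ 15173 < 15225), so the first above is n = 174, value 15225.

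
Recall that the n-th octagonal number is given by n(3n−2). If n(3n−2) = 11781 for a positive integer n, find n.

Set n(3n−2) = 11781, giving 3n² − 2n − 11781 = 0.
The discriminant is 4 + 12·11781 = 141376, and √141376 = 376.
So n = (2 + 376) / 6 = 378/6 = 63.
Check: 63·(3·63 − 2) = 11781. ✓

63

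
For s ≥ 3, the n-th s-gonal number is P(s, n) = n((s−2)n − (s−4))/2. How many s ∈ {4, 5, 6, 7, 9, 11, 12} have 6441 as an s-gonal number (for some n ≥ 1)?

1

s = 4: P(4, 80) = 6400 and P(4, 81) = 6561; 6441 is not s-gonal.
s = 5: P(5, 65) = 6305 and P(5, 66) = 6501; 6441 is not s-gonal.
s = 6: P(6, 57) = 6441. ✓
s = 7: P(7, 51) = 6426 and P(7, 52) = 6682; 6441 is not s-gonal.
s = 9: P(9, 43) = 6364 and P(9, 44) = 6666; 6441 is not s-gonal.
s = 11: P(11, 38) = 6365 and P(11, 39) = 6708; 6441 is not s-gonal.
s = 12: P(12, 36) = 6336 and P(12, 37) = 6697; 6441 is not s-gonal.
Hits: s ∈ {6} → 1.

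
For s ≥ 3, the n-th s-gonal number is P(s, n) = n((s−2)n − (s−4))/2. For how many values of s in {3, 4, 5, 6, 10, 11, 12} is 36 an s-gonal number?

s = 3: P(3, 8) = 36. ✓
s = 4: P(4, 6) = 36. ✓
s = 5: P(5, 5) = 35 and P(5, 6) = 51; 36 is not s-gonal.
s = 6: P(6, 4) = 28 and P(6, 5) = 45; 36 is not s-gonal.
s = 10: P(10, 3) = 27 and P(10, 4) = 52; 36 is not s-gonal.
s = 11: P(11, 3) = 30 and P(11, 4) = 58; 36 is not s-gonal.
s = 12: P(12, 3) = 33 and P(12, 4) = 64; 36 is not s-gonal.
Hits: s ∈ {3, 4} → 2.

2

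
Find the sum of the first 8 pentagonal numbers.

Σ i(3i−1)/2 = (3Σi² − Σi) / 2 over i = 1..8.
Σi = 36 and Σi² = 204.
(3·204 − 1·36) / 2 = 576/2 = 288.

288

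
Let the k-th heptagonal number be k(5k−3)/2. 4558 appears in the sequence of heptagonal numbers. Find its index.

43

Set n(5n−3)/2 = 4558, giving 5n² − 3n − 9116 = 0.
The discriminant is 9 + 40·4558 = 182329, and √182329 = 427.
So n = (3 + 427) / 10 = 430/10 = 43.
Check: 43·(5·43 − 3)/2 = 4558. ✓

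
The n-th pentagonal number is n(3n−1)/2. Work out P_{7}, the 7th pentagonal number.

70

The 7th pentagonal number is n(3n−1)/2 with n = 7.
7·(3·7 − 1)/2 = 7·20/2 = 7·10 = 70.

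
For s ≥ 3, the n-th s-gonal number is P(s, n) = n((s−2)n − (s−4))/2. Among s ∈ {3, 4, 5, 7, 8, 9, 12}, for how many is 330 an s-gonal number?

1

s = 3: P(3, 25) = 325 and P(3, 26) = 351; 330 is not s-gonal.
s = 4: P(4, 18) = 324 and P(4, 19) = 361; 330 is not s-gonal.
s = 5: P(5, 15) = 330. ✓
s = 7: P(7, 11) = 286 and P(7, 12) = 342; 330 is not s-gonal.
s = 8: P(8, 10) = 280 and P(8, 11) = 341; 330 is not s-gonal.
s = 9: P(9, 10) = 325 and P(9, 11) = 396; 330 is not s-gonal.
s = 12: P(12, 8) = 288 and P(12, 9) = 369; 330 is not s-gonal.
Hits: s ∈ {5} → 1.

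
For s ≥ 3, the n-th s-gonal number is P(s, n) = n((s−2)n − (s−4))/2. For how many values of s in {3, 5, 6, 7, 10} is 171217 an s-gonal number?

s = 3: P(3, 584) = 170820 and P(3, 585) = 171405; 171217 is not s-gonal.
s = 5: P(5, 338) = 171197 and P(5, 339) = 172212; 171217 is not s-gonal.
s = 6: P(6, 292) = 170236 and P(6, 293) = 171405; 171217 is not s-gonal.
s = 7: P(7, 262) = 171217. ✓
s = 10: P(10, 207) = 170775 and P(10, 208) = 172432; 171217 is not s-gonal.
Hits: s ∈ {7} → 1.

1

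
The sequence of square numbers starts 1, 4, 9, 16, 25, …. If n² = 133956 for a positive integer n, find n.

366

We need n² = 133956, so n = √133956 = 366.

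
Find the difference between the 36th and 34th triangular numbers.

71

36·37/2 = 666 and 34·35/2 = 595.
Difference: 666 − 595 = 71.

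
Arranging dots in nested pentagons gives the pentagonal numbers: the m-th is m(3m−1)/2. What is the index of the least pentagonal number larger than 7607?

Solve n(3n−1)/2 > 7607 for integer n.
The largest n with value ≤ 7607 is 71 (since 7526 ≤ 7607 < 7740), so the first above is n = 72, value 7740.

72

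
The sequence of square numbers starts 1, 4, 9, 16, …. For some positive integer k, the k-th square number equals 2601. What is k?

51

We need n² = 2601, so n = √2601 = 51.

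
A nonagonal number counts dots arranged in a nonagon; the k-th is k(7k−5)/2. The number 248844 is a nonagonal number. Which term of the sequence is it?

Set n(7n−5)/2 = 248844, giving 7n² − 5n − 497688 = 0.
The discriminant is 25 + 56·248844 = 13935289, and √13935289 = 3733.
So n = (5 + 3733) / 14 = 3738/14 = 267.
Check: 267·(7·267 − 5)/2 = 248844. ✓

267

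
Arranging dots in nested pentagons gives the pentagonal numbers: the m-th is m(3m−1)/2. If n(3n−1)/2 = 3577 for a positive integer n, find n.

49

Set n(3n−1)/2 = 3577, giving 3n² − n − 7154 = 0.
The discriminant is 1 + 24·3577 = 85849, and √85849 = 293.
So n = (1 + 293) / 6 = 294/6 = 49.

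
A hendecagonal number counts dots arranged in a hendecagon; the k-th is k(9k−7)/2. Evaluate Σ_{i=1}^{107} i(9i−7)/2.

Σ i(9i−7)/2 = (9Σi² − 7Σi) / 2 over i = 1..107.
Σi = 5778 and Σi² = 414090.
(9·414090 − 7·5778) / 2 = 3686364/2 = 1843182.

1843182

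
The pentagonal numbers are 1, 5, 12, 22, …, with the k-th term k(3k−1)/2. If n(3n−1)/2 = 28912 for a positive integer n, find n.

Set n(3n−1)/2 = 28912, giving 3n² − n − 57824 = 0.
So n = (1 + 833) / 6 = 834/6 = 139.

139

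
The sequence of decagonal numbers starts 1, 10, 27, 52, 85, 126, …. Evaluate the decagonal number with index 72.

The 72nd decagonal number is n(4n−3) with n = 72.
72·(4·72 − 3) = 72·285 = 20520.

20520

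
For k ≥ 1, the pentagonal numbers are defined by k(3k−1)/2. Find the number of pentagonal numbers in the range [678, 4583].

34

The n-th pentagonal number is n(3n−1)/2.
Smallest index with value ≥ 678: n = 22 (giving 715).
Largest index with value ≤ 4583: n = 55 (giving 4510).
Indices 22 through 55: 34 terms.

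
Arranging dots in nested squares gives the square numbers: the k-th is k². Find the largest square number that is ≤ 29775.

Solve n² ≤ 29775 for integer n.
n = 172 gives 29584 ≤ 29775, while n = 173 gives 29929 > 29775; so the answer is 29584.

29584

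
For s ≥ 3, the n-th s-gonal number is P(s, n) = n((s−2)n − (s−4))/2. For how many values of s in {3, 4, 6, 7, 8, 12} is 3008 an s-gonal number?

s = 3: P(3, 77) = 3003 and P(3, 78) = 3081; 3008 is not s-gonal.
s = 4: P(4, 54) = 2916 and P(4, 55) = 3025; 3008 is not s-gonal.
s = 6: P(6, 39) = 3003 and P(6, 40) = 3160; 3008 is not s-gonal.
s = 7: P(7, 34) = 2839 and P(7, 35) = 3010; 3008 is not s-gonal.
s = 8: P(8, 32) = 3008. ✓
s = 12: P(12, 24) = 2784 and P(12, 25) = 3025; 3008 is not s-gonal.
Hits: s ∈ {8} → 1.

1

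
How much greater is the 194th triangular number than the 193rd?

194

Consecutive triangular numbers differ by n: T_{194} − T_{193} = 194.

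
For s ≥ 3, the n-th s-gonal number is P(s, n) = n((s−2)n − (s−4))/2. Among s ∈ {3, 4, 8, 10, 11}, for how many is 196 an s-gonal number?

s = 3: P(3, 19) = 190 and P(3, 20) = 210; 196 is not s-gonal.
s = 4: P(4, 14) = 196. ✓
s = 8: P(8, 8) = 176 and P(8, 9) = 225; 196 is not s-gonal.
s = 10: P(10, 7) = 175 and P(10, 8) = 232; 196 is not s-gonal.
s = 11: P(11, 7) = 196. ✓
Hits: s ∈ {4, 11} → 2.

2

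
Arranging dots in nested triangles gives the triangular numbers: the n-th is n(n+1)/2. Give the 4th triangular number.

10

The 4th triangular number is n(n+1)/2 with n = 4.
4·5/2 = 20/2 = 10.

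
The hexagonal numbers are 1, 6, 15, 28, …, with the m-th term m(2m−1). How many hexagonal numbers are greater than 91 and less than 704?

The n-th hexagonal number is n(2n−1).
Smallest index with value > 91: n = 8 (giving 120).
Largest index with value < 704: n = 19 (giving 703).
Indices 8 through 19: 12 terms.

12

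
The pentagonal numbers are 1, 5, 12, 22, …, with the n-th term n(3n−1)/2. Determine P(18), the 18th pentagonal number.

The 18th pentagonal number is n(3n−1)/2 with n = 18.
18·(3·18 − 1)/2 = 18·53/2 = 477.

477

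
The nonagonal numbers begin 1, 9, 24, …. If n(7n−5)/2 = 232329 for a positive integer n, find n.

Set n(7n−5)/2 = 232329, giving 7n² − 5n − 464658 = 0.
The discriminant is 25 + 56·232329 = 13010449, and √13010449 = 3607.
So n = (5 + 3607) / 14 = 3612/14 = 258.
Check: 258·(7·258 − 5)/2 = 232329. ✓

258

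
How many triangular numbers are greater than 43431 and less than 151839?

The n-th triangular number is n(n+1)/2.
Smallest index with value > 43431: n = 295 (giving 43660).
Largest index with value < 151839: n = 550 (giving 151525).
Indices 295 through 550: 256 terms.

256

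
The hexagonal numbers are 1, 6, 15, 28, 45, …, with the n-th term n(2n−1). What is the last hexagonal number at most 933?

861

Solve n(2n−1) ≤ 933 for integer n.
n = 21 gives 861 ≤ 933, while n = 22 gives 946 > 933; so the answer is 861.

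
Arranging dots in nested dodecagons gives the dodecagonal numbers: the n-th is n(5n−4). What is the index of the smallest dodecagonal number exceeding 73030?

Solve n(5n−4) > 73030 for integer n.
The largest n with value ≤ 73030 is 121 (since 72721 ≤ 73030 < 73932), so the first above is n = 122, value 73932.

122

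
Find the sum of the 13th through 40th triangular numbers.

11116

Σ i(i+1)/2 = (Σi² + Σi) / 2 over i = 13..40.
Σi = 820 − 78 = 742 and Σi² = 22140 − 650 = 21490.
(1·21490 + 1·742) / 2 = 22232/2 = 11116.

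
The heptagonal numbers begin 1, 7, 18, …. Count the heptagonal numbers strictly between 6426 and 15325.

27

The n-th heptagonal number is n(5n−3)/2.
Smallest index with value > 6426: n = 52 (giving 6682).
Largest index with value < 15325: n = 78 (giving 15093).
Indices 52 through 78: 27 terms.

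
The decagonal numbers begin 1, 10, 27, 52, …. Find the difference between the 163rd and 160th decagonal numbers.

3867

163·(4·163 − 3) = 105787 and 160·(4·160 − 3) = 101920.
Difference: 105787 − 101920 = 3867.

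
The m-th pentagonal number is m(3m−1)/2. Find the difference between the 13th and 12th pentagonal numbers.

37

Consecutive pentagonal numbers differ by 3n − 2: here 3·13 − 2 = 37.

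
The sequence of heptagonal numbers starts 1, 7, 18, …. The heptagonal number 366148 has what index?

383

Set n(5n−3)/2 = 366148, giving 5n² − 3n − 732296 = 0.
The discriminant is 9 + 40·366148 = 14645929, and √14645929 = 3827.
So n = (3 + 3827) / 10 = 3830/10 = 383.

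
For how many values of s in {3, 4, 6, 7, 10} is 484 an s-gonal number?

s = 3: P(3, 30) = 465 and P(3, 31) = 496; 484 is not s-gonal.
s = 4: P(4, 22) = 484. ✓
s = 6: P(6, 15) = 435 and P(6, 16) = 496; 484 is not s-gonal.
s = 7: P(7, 14) = 469 and P(7, 15) = 540; 484 is not s-gonal.
s = 10: P(10, 11) = 451 and P(10, 12) = 540; 484 is not s-gonal.
Hits: s ∈ {4} → 1.

1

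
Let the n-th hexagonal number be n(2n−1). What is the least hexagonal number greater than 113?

120

Solve n(2n−1) > 113 for integer n.
The largest n with value ≤ 113 is 7 (since 91 ≤ 113 < 120), so the first above is n = 8, value 120.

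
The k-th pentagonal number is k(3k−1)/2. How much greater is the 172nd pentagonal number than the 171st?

Consecutive pentagonal numbers differ by 3n − 2: here 3·172 − 2 = 514.

514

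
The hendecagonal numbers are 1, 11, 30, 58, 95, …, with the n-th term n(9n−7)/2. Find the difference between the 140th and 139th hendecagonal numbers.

1252

Consecutive hendecagonal numbers differ by 9n − 8: here 9·140 − 8 = 1252.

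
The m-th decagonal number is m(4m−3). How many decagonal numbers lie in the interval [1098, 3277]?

The n-th decagonal number is n(4n−3).
Smallest index with value ≥ 1098: n = 17 (giving 1105).
Largest index with value ≤ 3277: n = 29 (giving 3277).
Indices 17 through 29: 13 terms.

13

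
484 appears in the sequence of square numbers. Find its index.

We need n² = 484, so n = √484 = 22.

22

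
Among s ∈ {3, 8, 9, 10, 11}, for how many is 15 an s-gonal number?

s = 3: P(3, 5) = 15. ✓
s = 8: P(8, 2) = 8 and P(8, 3) = 21; 15 is not s-gonal.
s = 9: P(9, 2) = 9 and P(9, 3) = 24; 15 is not s-gonal.
s = 10: P(10, 2) = 10 and P(10, 3) = 27; 15 is not s-gonal.
s = 11: P(11, 2) = 11 and P(11, 3) = 30; 15 is not s-gonal.
Hits: s ∈ {3} → 1.

1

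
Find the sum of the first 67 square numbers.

Σ_{i=1}^{67} i² = 67·68·135/6 = 102510.

102510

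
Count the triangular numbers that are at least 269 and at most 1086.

The n-th triangular number is n(n+1)/2.
Smallest index with value ≥ 269: n = 23 (giving 276).
Largest index with value ≤ 1086: n = 46 (giving 1081).
Indices 23 through 46: 24 terms.

24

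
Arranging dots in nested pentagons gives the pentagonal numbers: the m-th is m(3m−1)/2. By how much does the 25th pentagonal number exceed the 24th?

73

Consecutive pentagonal numbers differ by 3n − 2: here 3·25 − 2 = 73.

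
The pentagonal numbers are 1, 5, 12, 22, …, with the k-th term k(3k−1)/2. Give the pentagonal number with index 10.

145

The 10th pentagonal number is n(3n−1)/2 with n = 10.
10·(3·10 − 1)/2 = 10·29/2 = 145.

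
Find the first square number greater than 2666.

2704

Solve n² > 2666 for integer n.
The largest n with value ≤ 2666 is 51 (since 2601 ≤ 2666 < 2704), so the first above is n = 52, value 2704.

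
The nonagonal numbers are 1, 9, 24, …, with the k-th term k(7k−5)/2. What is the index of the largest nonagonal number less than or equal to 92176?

Solve n(7n−5)/2 ≤ 92176 for integer n.
n = 162 gives 91449 ≤ 92176, while n = 163 gives 92584 > 92176; so the answer is index 162.

162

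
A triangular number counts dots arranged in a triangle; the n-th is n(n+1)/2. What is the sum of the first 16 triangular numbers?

Σ i(i+1)/2 = (Σi² + Σi) / 2 over i = 1..16.
Σi = 136 and Σi² = 1496.
(1·1496 + 1·136) / 2 = 1632/2 = 816.

816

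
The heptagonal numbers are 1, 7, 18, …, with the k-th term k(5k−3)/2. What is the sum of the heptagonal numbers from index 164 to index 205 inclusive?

Σ i(5i−3)/2 = (5Σi² − 3Σi) / 2 over i = 164..205.
Σi = 21115 − 13366 = 7749 and Σi² = 2892755 − 1456894 = 1435861.
(5·1435861 − 3·7749) / 2 = 7156058/2 = 3578029.

3578029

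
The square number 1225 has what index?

35

We need n² = 1225, so n = √1225 = 35.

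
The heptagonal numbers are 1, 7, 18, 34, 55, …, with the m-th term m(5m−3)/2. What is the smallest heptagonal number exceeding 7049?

Solve n(5n−3)/2 > 7049 for integer n.
The largest n with value ≤ 7049 is 53 (since 6943 ≤ 7049 < 7209), so the first above is n = 54, value 7209.

7209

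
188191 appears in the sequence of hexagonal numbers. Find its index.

307

Set n(2n−1) = 188191, giving 2n² − n − 188191 = 0.
So n = (1 + 1227) / 4 = 1228/4 = 307.
Check: 307·(2·307 − 1) = 188191. ✓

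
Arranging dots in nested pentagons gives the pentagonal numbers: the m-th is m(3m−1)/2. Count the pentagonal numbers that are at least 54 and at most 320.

8

The n-th pentagonal number is n(3n−1)/2.
Smallest index with value ≥ 54: n = 7 (giving 70).
Largest index with value ≤ 320: n = 14 (giving 287).
Indices 7 through 14: 8 terms.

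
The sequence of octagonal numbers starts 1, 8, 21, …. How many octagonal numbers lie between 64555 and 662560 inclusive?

The n-th octagonal number is n(3n−2).
Smallest index with value ≥ 64555: n = 148 (giving 65416).
Largest index with value ≤ 662560: n = 470 (giving 661760).
Indices 148 through 470: 323 terms.

323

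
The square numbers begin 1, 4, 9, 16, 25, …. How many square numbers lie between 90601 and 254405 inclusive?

The n-th square number is n².
Smallest index with value ≥ 90601: n = 301 (giving 90601).
Largest index with value ≤ 254405: n = 504 (giving 254016).
Indices 301 through 504: 204 terms.

204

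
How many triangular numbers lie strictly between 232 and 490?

The n-th triangular number is n(n+1)/2.
Smallest index with value > 232: n = 22 (giving 253).
Largest index with value < 490: n = 30 (giving 465).
Indices 22 through 30: 9 terms.

9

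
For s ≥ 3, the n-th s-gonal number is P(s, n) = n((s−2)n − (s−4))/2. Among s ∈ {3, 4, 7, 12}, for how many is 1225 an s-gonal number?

2

s = 3: P(3, 49) = 1225. ✓
s = 4: P(4, 35) = 1225. ✓
s = 7: P(7, 22) = 1177 and P(7, 23) = 1288; 1225 is not s-gonal.
s = 12: P(12, 16) = 1216 and P(12, 17) = 1377; 1225 is not s-gonal.
Hits: s ∈ {3, 4} → 2.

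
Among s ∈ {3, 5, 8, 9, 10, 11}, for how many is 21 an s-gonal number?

2

s = 3: P(3, 6) = 21. ✓
s = 5: P(5, 3) = 12 and P(5, 4) = 22; 21 is not s-gonal.
s = 8: P(8, 3) = 21. ✓
s = 9: P(9, 2) = 9 and P(9, 3) = 24; 21 is not s-gonal.
s = 10: P(10, 2) = 10 and P(10, 3) = 27; 21 is not s-gonal.
s = 11: P(11, 2) = 11 and P(11, 3) = 30; 21 is not s-gonal.
Hits: s ∈ {3, 8} → 2.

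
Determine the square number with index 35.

1225

35² = 1225.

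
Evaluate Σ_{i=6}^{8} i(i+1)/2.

Σ i(i+1)/2 = (Σi² + Σi) / 2 over i = 6..8.
Σi = 36 − 15 = 21 and Σi² = 204 − 55 = 149.
(1·149 + 1·21) / 2 = 170/2 = 85.

85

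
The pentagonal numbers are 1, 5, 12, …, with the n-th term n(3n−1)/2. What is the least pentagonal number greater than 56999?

57526

Solve n(3n−1)/2 > 56999 for integer n.
The largest n with value ≤ 56999 is 195 (since 56940 ≤ 56999 < 57526), so the first above is n = 196, value 57526.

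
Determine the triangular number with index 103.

5356

The 103rd triangular number is n(n+1)/2 with n = 103.
103·104/2 = 10712/2 = 5356.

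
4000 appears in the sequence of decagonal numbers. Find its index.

Set n(4n−3) = 4000, giving 4n² − 3n − 4000 = 0.
The discriminant is 9 + 16·4000 = 64009, and √64009 = 253.
So n = (3 + 253) / 8 = 256/8 = 32.

32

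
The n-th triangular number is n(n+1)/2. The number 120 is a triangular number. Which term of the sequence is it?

15

Set n(n+1)/2 = 120, giving n² + n − 240 = 0.
The discriminant is 1 + 8·120 = 961, and √961 = 31.
So n = (-1 + 31) / 2 = 30/2 = 15.
Check: 15·16/2 = 120. ✓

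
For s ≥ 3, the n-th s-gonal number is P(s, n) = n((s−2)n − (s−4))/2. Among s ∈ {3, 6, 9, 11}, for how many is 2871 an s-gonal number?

s = 3: P(3, 75) = 2850 and P(3, 76) = 2926; 2871 is not s-gonal.
s = 6: P(6, 38) = 2850 and P(6, 39) = 3003; 2871 is not s-gonal.
s = 9: P(9, 29) = 2871. ✓
s = 11: P(11, 25) = 2725 and P(11, 26) = 2951; 2871 is not s-gonal.
Hits: s ∈ {9} → 1.

1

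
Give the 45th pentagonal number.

3015

The 45th pentagonal number is n(3n−1)/2 with n = 45.
45·(3·45 − 1)/2 = 45·134/2 = 45·67 = 3015.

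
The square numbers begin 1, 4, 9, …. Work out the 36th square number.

The 36th square number is n² with n = 36.
36² = 1296.

1296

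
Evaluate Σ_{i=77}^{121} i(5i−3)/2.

Σ i(5i−3)/2 = (5Σi² − 3Σi) / 2 over i = 77..121.
Σi = 7381 − 2926 = 4455 and Σi² = 597861 − 149226 = 448635.
(5·448635 − 3·4455) / 2 = 2229810/2 = 1114905.

1114905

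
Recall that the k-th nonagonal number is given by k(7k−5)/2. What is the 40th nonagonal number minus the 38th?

40·(7·40 − 5)/2 = 5500 and 38·(7·38 − 5)/2 = 4959.
Difference: 5500 − 4959 = 541.

541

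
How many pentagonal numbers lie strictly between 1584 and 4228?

21

The n-th pentagonal number is n(3n−1)/2.
Smallest index with value > 1584: n = 33 (giving 1617).
Largest index with value < 4228: n = 53 (giving 4187).
Indices 33 through 53: 21 terms.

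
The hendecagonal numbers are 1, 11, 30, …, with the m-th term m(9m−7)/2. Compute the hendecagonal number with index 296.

The 296th hendecagonal number is n(9n−7)/2 with n = 296.
296·(9·296 − 7)/2 = 296·2657/2 = 393236.

393236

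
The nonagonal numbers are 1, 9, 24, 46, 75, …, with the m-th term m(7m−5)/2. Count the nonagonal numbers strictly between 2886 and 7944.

18

The n-th nonagonal number is n(7n−5)/2.
Smallest index with value > 2886: n = 30 (giving 3075).
Largest index with value < 7944: n = 47 (giving 7614).
Indices 30 through 47: 18 terms.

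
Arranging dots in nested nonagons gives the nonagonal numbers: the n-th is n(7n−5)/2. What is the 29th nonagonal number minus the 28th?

197

Consecutive nonagonal numbers differ by 7n − 6: here 7·29 − 6 = 197.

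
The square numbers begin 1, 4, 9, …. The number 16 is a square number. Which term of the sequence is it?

4

We need n² = 16, so n = √16 = 4.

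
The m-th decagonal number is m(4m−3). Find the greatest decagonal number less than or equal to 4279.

4257

Solve n(4n−3) ≤ 4279 for integer n.
n = 33 gives 4257 ≤ 4279, while n = 34 gives 4522 > 4279; so the answer is 4257.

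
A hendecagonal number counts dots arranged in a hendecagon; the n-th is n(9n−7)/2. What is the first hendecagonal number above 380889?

382666

Solve n(9n−7)/2 > 380889 for integer n.
The largest n with value ≤ 380889 is 291 (since 380046 ≤ 380889 < 382666), so the first above is n = 292, value 382666.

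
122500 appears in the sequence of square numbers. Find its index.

We need n² = 122500, so n = √122500 = 350.

350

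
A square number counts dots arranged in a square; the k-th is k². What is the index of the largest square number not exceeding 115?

10

Solve n² ≤ 115 for integer n.
n = 10 gives 100 ≤ 115, while n = 11 gives 121 > 115; so the answer is index 10.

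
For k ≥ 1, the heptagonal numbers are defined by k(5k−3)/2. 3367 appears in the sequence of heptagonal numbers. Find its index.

37

Set n(5n−3)/2 = 3367, giving 5n² − 3n − 6734 = 0.
The discriminant is 9 + 40·3367 = 134689, and √134689 = 367.
So n = (3 + 367) / 10 = 370/10 = 37.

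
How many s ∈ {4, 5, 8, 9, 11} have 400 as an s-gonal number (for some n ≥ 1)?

s = 4: P(4, 20) = 400. ✓
s = 5: P(5, 16) = 376 and P(5, 17) = 425; 400 is not s-gonal.
s = 8: P(8, 11) = 341 and P(8, 12) = 408; 400 is not s-gonal.
s = 9: P(9, 11) = 396 and P(9, 12) = 474; 400 is not s-gonal.
s = 11: P(11, 9) = 333 and P(11, 10) = 415; 400 is not s-gonal.
Hits: s ∈ {4} → 1.

1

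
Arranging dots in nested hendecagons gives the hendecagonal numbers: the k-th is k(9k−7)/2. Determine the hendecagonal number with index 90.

90·(9·90 − 7)/2 = 90·803/2 = 36135.

36135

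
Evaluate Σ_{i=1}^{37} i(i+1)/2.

9139

Σ i(i+1)/2 = (Σi² + Σi) / 2 over i = 1..37.
Σi = 703 and Σi² = 17575.
(1·17575 + 1·703) / 2 = 18278/2 = 9139.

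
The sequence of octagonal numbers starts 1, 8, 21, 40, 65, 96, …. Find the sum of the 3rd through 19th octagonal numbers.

7021

Σ i(3i−2) = 3Σi² − 2Σi over i = 3..19.
Σi = 190 − 3 = 187 and Σi² = 2470 − 5 = 2465.
3·2465 − 2·187 = 7021.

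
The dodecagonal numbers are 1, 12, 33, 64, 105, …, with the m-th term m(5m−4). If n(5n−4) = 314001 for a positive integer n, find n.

251

Set n(5n−4) = 314001, giving 5n² − 4n − 314001 = 0.
So n = (4 + 2506) / 10 = 2510/10 = 251.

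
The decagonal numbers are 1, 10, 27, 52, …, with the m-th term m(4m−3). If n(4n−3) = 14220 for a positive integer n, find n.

Set n(4n−3) = 14220, giving 4n² − 3n − 14220 = 0.
The discriminant is 9 + 16·14220 = 227529, and √227529 = 477.
So n = (3 + 477) / 8 = 480/8 = 60.

60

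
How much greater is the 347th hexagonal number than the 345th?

347·(2·347 − 1) = 240471 and 345·(2·345 − 1) = 237705.
Difference: 240471 − 237705 = 2766.

2766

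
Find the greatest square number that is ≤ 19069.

19044

Solve n² ≤ 19069 for integer n.
n = 138 gives 19044 ≤ 19069, while n = 139 gives 19321 > 19069; so the answer is 19044.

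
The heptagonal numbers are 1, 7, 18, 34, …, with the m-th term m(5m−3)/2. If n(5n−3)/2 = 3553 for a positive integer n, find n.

38

Set n(5n−3)/2 = 3553, giving 5n² − 3n − 7106 = 0.
The discriminant is 9 + 40·3553 = 142129, and √142129 = 377.
So n = (3 + 377) / 10 = 380/10 = 38.
Check: 38·(5·38 − 3)/2 = 3553. ✓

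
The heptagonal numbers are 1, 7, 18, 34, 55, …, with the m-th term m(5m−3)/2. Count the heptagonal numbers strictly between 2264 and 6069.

19

The n-th heptagonal number is n(5n−3)/2.
Smallest index with value > 2264: n = 31 (giving 2356).
Largest index with value < 6069: n = 49 (giving 5929).
Indices 31 through 49: 19 terms.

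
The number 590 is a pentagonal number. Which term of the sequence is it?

20

Set n(3n−1)/2 = 590, giving 3n² − n − 1180 = 0.
So n = (1 + 119) / 6 = 120/6 = 20.
Check: 20·(3·20 − 1)/2 = 590. ✓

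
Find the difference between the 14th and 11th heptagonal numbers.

183

14·(5·14 − 3)/2 = 469 and 11·(5·11 − 3)/2 = 286.
Difference: 469 − 286 = 183.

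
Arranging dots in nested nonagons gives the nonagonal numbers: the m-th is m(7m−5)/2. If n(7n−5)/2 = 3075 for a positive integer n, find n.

Set n(7n−5)/2 = 3075, giving 7n² − 5n − 6150 = 0.
The discriminant is 25 + 56·3075 = 172225, and √172225 = 415.
So n = (5 + 415) / 14 = 420/14 = 30.

30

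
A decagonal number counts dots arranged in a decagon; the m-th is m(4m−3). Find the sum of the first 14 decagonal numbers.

3745

Σ i(4i−3) = 4Σi² − 3Σi over i = 1..14.
Σi = 105 and Σi² = 1015.
4·1015 − 3·105 = 3745.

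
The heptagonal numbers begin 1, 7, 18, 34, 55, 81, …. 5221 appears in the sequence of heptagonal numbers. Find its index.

46

Set n(5n−3)/2 = 5221, giving 5n² − 3n − 10442 = 0.
The discriminant is 9 + 40·5221 = 208849, and √208849 = 457.
So n = (3 + 457) / 10 = 460/10 = 46.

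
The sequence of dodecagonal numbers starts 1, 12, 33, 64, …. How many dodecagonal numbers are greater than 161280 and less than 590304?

The n-th dodecagonal number is n(5n−4).
Smallest index with value > 161280: n = 181 (giving 163081).
Largest index with value < 590304: n = 343 (giving 586873).
Indices 181 through 343: 163 terms.

163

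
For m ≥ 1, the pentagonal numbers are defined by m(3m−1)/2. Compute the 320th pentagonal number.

153440

The 320th pentagonal number is n(3n−1)/2 with n = 320.
320·(3·320 − 1)/2 = 320·959/2 = 153440.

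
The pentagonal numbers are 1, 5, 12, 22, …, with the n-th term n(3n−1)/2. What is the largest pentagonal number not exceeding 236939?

236215

Solve n(3n−1)/2 ≤ 236939 for integer n.
n = 397 gives 236215 ≤ 236939, while n = 398 gives 237407 > 236939; so the answer is 236215.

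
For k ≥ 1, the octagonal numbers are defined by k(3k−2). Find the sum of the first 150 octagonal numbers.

Σ i(3i−2) = 3Σi² − 2Σi over i = 1..150.
Σi = 11325 and Σi² = 1136275.
3·1136275 − 2·11325 = 3386175.

3386175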